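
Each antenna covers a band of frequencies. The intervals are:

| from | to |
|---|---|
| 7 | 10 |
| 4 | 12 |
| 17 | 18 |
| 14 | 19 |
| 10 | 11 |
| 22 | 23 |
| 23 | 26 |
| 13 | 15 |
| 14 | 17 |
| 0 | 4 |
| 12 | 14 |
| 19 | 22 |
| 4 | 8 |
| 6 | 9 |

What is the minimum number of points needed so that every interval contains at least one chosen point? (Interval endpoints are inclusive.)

Sorted: [0,4] [4,8] [6,9] [7,10] [10,11] [4,12] [12,14] [13,15] [14,17] [17,18] [14,19] [19,22] [22,23] [23,26]
{[0,4],[4,8]} hit by 4; {[6,9],[7,10]} hit by 9; {[10,11],[4,12]} hit by 11; {[12,14],[13,15],[14,17]} hit by 14; {[17,18],[14,19]} hit by 18; {[19,22],[22,23]} hit by 22; {[23,26]} hit by 26.
Points: 4, 9, 11, 14, 18, 22, 26 (7 total).

7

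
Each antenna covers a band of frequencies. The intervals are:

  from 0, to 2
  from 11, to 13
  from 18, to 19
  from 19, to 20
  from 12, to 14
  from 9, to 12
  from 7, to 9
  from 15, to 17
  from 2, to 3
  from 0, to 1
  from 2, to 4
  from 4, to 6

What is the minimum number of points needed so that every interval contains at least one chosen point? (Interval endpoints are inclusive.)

Process intervals by earliest right end; each time one isn't hit yet, stab at its right endpoint.
By right end: [0,1]  [0,2]  [2,3]  [2,4]  [4,6]  [7,9]  [9,12]  [11,13]  [12,14]  [15,17]  [18,19]  [19,20]
[0,1] uncovered → point at 1; [2,3] uncovered → point at 3; [4,6] uncovered → point at 6; [7,9] uncovered → point at 9; [11,13] uncovered → point at 13; [15,17] uncovered → point at 17; [18,19] uncovered → point at 19.
Points: 1, 3, 6, 9, 13, 17, 19 (7 total).

7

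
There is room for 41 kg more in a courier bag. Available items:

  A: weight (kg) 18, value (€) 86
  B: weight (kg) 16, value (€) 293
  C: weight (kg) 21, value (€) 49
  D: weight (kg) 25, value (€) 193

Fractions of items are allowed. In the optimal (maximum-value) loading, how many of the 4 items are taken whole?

Greedy by value/weight ratio, highest first.
Ratios (sorted): B 18.31, D 7.72, A 4.78, C 2.33
take B (16 @ 293); take D (25 @ 193). Capacity used 41/41.
2 item(s) taken whole.

2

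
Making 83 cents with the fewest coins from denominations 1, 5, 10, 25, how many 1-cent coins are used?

3

83 = 3×25 + 1×5 + 3×1
Count of 1: 3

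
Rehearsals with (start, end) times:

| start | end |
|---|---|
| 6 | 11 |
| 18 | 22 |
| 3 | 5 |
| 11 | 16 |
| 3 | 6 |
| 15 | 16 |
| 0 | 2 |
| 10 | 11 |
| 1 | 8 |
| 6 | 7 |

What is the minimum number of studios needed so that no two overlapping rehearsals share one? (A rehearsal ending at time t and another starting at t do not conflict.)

starts: [0, 1, 3, 3, 6, 6, 10, 11, 15, 18]
ends:   [2, 5, 6, 7, 8, 11, 11, 16, 16, 22]
s0→1 s1→2 e2→1 s3→2 s3→3  — peak 3.

3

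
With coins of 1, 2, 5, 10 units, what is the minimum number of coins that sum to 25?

3

25 = 2×10 + 1×5
Total coins = 2 + 1 = 3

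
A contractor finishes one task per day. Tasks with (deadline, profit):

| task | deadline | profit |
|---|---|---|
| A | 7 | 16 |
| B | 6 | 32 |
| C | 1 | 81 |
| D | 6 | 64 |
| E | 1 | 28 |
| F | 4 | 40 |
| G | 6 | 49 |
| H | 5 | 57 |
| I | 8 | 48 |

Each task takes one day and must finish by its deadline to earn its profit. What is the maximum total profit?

387

By profit: C(d1,81), D(d6,64), H(d5,57), G(d6,49), I(d8,48), F(d4,40), B(d6,32), E(d1,28), A(d7,16)
C→slot 1; D→slot 6; H→slot 5; G→slot 4; I→slot 8; F→slot 3; B→slot 2; E skipped; A→slot 7.
Profit = 81 + 32 + 40 + 49 + 57 + 64 + 16 + 48 = 387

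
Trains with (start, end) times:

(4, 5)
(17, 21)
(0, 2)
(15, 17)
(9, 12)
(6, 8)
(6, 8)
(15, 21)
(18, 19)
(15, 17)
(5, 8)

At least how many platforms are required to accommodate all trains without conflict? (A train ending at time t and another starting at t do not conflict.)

starts: [0, 4, 5, 6, 6, 9, 15, 15, 15, 17, 18]
ends:   [2, 5, 8, 8, 8, 12, 17, 17, 19, 21, 21]
s0→1 e2→0 s4→1 e5→0 s5→1 s6→2 s6→3  — peak 3.

3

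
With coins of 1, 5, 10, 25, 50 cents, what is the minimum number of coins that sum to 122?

6

Use the largest denomination that fits, subtract, and repeat.
122 − 2×50→22 − 2×10→2 − 2×1→0
Total coins = 2 + 2 + 2 = 6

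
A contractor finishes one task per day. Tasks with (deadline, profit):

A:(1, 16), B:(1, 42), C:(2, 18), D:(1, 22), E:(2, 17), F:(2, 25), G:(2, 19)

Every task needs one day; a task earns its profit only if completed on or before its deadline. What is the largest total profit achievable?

Sort by profit descending; place each in the latest free slot ≤ its deadline.
By profit: B(d1,42), F(d2,25), D(d1,22), G(d2,19), C(d2,18), E(d2,17), A(d1,16)
B→slot 1; F→slot 2; D skipped; G skipped; C skipped; E skipped; A skipped.
Profit = 42 + 25 = 67

67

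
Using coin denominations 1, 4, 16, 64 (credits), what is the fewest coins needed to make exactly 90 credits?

6

90 − 1×64→26 − 1×16→10 − 2×4→2 − 2×1→0
Total coins = 1 + 1 + 2 + 2 = 6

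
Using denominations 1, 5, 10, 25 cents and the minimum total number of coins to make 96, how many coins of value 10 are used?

Greedy: take as many of the largest coin as possible, then repeat with the remainder.
96 − 3×25→21 − 2×10→1 − 1×1→0
Count of 10: 2

2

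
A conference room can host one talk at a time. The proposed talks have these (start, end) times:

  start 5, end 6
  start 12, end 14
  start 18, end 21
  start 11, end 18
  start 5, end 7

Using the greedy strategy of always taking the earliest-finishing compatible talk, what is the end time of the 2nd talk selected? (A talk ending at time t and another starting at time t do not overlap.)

Sorted by end: (5,6)  (5,7)  (12,14)  (11,18)  (18,21)
take (5,6); take (12,14); take (18,21).
Selected: (5,6) (12,14) (18,21)

14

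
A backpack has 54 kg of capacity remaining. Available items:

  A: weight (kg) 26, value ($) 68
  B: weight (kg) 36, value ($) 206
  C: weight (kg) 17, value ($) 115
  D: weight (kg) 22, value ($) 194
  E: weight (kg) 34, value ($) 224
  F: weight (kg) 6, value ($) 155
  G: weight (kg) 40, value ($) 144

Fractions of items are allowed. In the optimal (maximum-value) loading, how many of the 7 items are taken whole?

3

Ratios (sorted): F 25.83, D 8.82, C 6.76, E 6.59, B 5.72, G 3.60, A 2.62
take F (6 @ 155); take D (22 @ 194); take C (17 @ 115); take 9/34 of E → 59.29. Capacity used 54/54.
3 item(s) taken whole; one partial (take 9/34 of E).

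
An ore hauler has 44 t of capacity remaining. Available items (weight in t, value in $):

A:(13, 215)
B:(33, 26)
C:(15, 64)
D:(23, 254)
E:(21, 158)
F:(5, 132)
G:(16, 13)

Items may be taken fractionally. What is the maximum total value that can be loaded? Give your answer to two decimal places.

623.57

Greedy by value/weight ratio, highest first.
Ratios (sorted): F 26.40, A 16.54, D 11.04, E 7.52, C 4.27, G 0.81, B 0.79
take F (5 @ 132); take A (13 @ 215); take D (23 @ 254); take 3/21 of E → 22.57. Capacity used 44/44.
Total value = 623.57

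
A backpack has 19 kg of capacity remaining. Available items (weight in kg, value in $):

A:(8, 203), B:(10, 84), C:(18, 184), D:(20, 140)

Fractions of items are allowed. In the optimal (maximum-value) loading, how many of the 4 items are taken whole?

Ratios (sorted): A 25.38, C 10.22, B 8.40, D 7.00
take A (8 @ 203); take 11/18 of C → 112.44. Capacity used 19/19.
1 item(s) taken whole; one partial (take 11/18 of C).

1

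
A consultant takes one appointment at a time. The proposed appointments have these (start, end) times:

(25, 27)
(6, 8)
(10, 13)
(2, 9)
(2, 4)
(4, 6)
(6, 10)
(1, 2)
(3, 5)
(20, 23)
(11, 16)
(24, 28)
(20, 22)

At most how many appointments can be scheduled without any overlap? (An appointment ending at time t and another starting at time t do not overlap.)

7

Sort by end time and greedily take each interval whose start is ≥ the last chosen end.
By end time: (1,2), (2,4), (3,5), (4,6), (6,8), (2,9), (6,10), (10,13), (11,16), (20,22), (20,23), (25,27), (24,28).
Pick (1,2); next start ≥ 2 → (2,4); next start ≥ 4 → (4,6); next start ≥ 6 → (6,8); next start ≥ 8 → (10,13); next start ≥ 13 → (20,22); next start ≥ 22 → (25,27).
Selected 7 appointments.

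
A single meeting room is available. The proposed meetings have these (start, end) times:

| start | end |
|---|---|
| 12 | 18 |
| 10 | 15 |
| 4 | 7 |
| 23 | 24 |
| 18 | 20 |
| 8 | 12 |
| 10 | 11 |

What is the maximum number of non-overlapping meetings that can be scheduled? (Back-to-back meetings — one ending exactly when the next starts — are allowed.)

5

Greedy by earliest finish: after sorting by end time, pick each interval compatible with the last pick.
By end time: (4,7), (10,11), (8,12), (10,15), (12,18), (18,20), (23,24).
Pick (4,7); next start ≥ 7 → (10,11); next start ≥ 11 → (12,18); next start ≥ 18 → (18,20); next start ≥ 20 → (23,24).
Selected 5 meetings.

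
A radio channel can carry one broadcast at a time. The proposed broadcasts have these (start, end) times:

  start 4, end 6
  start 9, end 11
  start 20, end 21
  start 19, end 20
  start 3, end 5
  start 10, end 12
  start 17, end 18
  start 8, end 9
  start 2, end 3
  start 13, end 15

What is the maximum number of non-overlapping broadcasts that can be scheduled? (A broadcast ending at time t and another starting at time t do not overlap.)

Sorted by end: (2,3)  (3,5)  (4,6)  (8,9)  (9,11)  (10,12)  (13,15)  (17,18)  (19,20)  (20,21)
take (2,3); take (3,5); take (8,9); take (9,11); take (13,15); take (17,18); take (19,20); take (20,21).
Selected 8 broadcasts.

8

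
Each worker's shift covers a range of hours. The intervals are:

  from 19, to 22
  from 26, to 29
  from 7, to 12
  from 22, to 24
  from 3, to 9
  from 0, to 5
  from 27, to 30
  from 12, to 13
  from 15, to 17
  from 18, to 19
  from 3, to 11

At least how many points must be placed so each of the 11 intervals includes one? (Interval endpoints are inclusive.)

Sorted: [0,5] [3,9] [3,11] [7,12] [12,13] [15,17] [18,19] [19,22] [22,24] [26,29] [27,30]
{[0,5],[3,9],[3,11]} hit by 5; {[7,12],[12,13]} hit by 12; {[15,17]} hit by 17; {[18,19],[19,22]} hit by 19; {[22,24]} hit by 24; {[26,29],[27,30]} hit by 29.
Points: 5, 12, 17, 19, 24, 29 (6 total).

6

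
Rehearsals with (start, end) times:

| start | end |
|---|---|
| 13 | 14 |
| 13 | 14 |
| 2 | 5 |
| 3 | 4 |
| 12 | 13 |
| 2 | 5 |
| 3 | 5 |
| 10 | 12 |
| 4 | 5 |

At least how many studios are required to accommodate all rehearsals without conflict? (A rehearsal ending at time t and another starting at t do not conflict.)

4

Events (time:±→running): 2:+→1 2:+→2 3:+→3 3:+→4 … peak 4.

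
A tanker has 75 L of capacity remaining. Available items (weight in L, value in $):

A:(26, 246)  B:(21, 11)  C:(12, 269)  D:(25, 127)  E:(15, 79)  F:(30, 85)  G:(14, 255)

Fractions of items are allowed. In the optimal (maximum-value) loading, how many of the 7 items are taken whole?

4

Sort by value per unit weight and fill in that order.
Order: C (269/12=22.42) > G (255/14=18.21) > A (246/26=9.46) > E (79/15=5.27) > D (127/25=5.08) > F (85/30=2.83) > B (11/21=0.52)
Fill: take C (12 @ 269) → take G (14 @ 255) → take A (26 @ 246) → take E (15 @ 79) → take 8/25 of D → 40.64; 75/75 used.
4 item(s) taken whole; one partial (take 8/25 of D).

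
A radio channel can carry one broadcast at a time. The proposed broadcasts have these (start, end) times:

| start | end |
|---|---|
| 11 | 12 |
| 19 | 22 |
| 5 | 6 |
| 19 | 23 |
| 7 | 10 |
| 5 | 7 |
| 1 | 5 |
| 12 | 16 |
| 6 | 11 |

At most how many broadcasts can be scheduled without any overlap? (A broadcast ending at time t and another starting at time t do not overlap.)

6

By end time: (1,5), (5,6), (5,7), (7,10), (6,11), (11,12), (12,16), (19,22), (19,23).
Pick (1,5); next start ≥ 5 → (5,6); next start ≥ 6 → (7,10); next start ≥ 10 → (11,12); next start ≥ 12 → (12,16); next start ≥ 16 → (19,22).
Selected 6 broadcasts.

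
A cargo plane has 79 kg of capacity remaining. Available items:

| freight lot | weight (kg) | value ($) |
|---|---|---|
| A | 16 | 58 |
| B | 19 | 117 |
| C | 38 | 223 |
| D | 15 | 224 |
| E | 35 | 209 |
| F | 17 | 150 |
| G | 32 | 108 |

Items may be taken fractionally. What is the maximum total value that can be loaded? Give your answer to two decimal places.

658.20

Greedy by value/weight ratio, highest first.
Order: D (224/15=14.93) > F (150/17=8.82) > B (117/19=6.16) > E (209/35=5.97) > C (223/38=5.87) > A (58/16=3.62) > G (108/32=3.38)
Fill: take D (15 @ 224) → take F (17 @ 150) → take B (19 @ 117) → take 28/35 of E → 167.20; 79/79 used.
Total value = 658.20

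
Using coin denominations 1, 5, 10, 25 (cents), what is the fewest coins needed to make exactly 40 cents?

40 = 1×25 + 1×10 + 1×5
Total coins = 1 + 1 + 1 = 3

3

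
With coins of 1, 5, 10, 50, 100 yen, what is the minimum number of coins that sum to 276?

Use the largest denomination that fits, subtract, and repeat.
276 = 2×100 + 1×50 + 2×10 + 1×5 + 1×1
Total coins = 2 + 1 + 2 + 1 + 1 = 7

7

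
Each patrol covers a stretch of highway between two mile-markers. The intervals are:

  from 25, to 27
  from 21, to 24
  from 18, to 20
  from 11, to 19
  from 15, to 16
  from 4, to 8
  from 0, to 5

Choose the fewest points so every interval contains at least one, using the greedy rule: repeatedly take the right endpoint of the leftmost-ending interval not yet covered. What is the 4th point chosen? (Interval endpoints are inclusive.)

24

Sort by right endpoint; whenever an interval is uncovered, place a point at its right end.
By right end: [0,5]  [4,8]  [15,16]  [11,19]  [18,20]  [21,24]  [25,27]
[0,5] uncovered → point at 5; [15,16] uncovered → point at 16; [18,20] uncovered → point at 20; [21,24] uncovered → point at 24; [25,27] uncovered → point at 27.
Points: 5, 16, 20, 24, 27 (5 total).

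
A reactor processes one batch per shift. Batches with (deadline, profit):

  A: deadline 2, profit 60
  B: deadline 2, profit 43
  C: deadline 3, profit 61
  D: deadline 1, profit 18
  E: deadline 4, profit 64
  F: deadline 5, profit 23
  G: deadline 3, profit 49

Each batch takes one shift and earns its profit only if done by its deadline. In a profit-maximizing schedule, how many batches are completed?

Take jobs in profit order; each goes to the latest open slot no later than its deadline.
By profit: E(d4,64), C(d3,61), A(d2,60), G(d3,49), B(d2,43), F(d5,23), D(d1,18)
E→slot 4; C→slot 3; A→slot 2; G→slot 1; B skipped; F→slot 5; D skipped.
5 of 7 scheduled.

5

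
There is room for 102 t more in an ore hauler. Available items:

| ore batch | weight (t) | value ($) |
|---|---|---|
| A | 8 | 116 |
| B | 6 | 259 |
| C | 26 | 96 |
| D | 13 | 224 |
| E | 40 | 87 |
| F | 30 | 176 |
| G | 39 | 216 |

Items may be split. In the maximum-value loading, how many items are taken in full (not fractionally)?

Order: B (259/6=43.17) > D (224/13=17.23) > A (116/8=14.50) > F (176/30=5.87) > G (216/39=5.54) > C (96/26=3.69) > E (87/40=2.17)
Fill: take B (6 @ 259) → take D (13 @ 224) → take A (8 @ 116) → take F (30 @ 176) → take G (39 @ 216) → take 6/26 of C → 22.15; 102/102 used.
5 item(s) taken whole; one partial (take 6/26 of C).

5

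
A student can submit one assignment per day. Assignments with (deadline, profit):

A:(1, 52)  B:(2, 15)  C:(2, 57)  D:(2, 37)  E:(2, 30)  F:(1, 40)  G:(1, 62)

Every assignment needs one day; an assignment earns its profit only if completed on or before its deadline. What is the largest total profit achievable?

By profit: G(d1,62), C(d2,57), A(d1,52), F(d1,40), D(d2,37), E(d2,30), B(d2,15)
G→slot 1; C→slot 2; A skipped; F skipped; D skipped; E skipped; B skipped.
Profit = 62 + 57 = 119

119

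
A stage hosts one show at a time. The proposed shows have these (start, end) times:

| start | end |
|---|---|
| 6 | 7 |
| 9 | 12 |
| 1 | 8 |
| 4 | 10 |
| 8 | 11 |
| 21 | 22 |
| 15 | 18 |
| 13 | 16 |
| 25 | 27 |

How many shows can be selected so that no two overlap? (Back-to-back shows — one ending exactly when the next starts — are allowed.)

5

Greedy by earliest finish: after sorting by end time, pick each interval compatible with the last pick.
Sorted by end: (6,7)  (1,8)  (4,10)  (8,11)  (9,12)  (13,16)  (15,18)  (21,22)  (25,27)
take (6,7); take (8,11); skip (9,12); take (13,16); skip (15,18); take (21,22); take (25,27).
Selected 5 shows.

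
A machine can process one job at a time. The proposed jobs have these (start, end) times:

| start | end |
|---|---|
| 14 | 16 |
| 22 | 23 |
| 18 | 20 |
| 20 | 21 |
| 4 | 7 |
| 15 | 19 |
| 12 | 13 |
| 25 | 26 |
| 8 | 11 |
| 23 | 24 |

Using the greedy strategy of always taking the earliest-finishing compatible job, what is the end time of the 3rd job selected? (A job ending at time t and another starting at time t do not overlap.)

13

Sort by end time and greedily take each interval whose start is ≥ the last chosen end.
By end time: (4,7), (8,11), (12,13), (14,16), (15,19), (18,20), (20,21), (22,23), (23,24), (25,26).
Pick (4,7); next start ≥ 7 → (8,11); next start ≥ 11 → (12,13); next start ≥ 13 → (14,16); next start ≥ 16 → (18,20); next start ≥ 20 → (20,21); next start ≥ 21 → (22,23); next start ≥ 23 → (23,24); next start ≥ 24 → (25,26).
Selected: (4,7) (8,11) (12,13) (14,16) (18,20) (20,21) (22,23) (23,24) (25,26)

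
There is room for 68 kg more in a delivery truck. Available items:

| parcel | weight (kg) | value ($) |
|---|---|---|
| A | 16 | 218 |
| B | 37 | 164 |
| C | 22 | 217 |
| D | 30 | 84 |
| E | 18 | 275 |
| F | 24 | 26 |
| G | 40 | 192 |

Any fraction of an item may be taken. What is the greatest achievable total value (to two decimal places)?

Greedy by value/weight ratio, highest first.
Ratios (sorted): E 15.28, A 13.62, C 9.86, G 4.80, B 4.43, D 2.80, F 1.08
take E (18 @ 275); take A (16 @ 218); take C (22 @ 217); take 12/40 of G → 57.60. Capacity used 68/68.
Total value = 767.60

767.60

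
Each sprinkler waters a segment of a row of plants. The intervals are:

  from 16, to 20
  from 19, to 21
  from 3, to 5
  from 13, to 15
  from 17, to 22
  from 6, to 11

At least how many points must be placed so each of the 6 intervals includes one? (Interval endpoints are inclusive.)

4

Sorted: [3,5] [6,11] [13,15] [16,20] [19,21] [17,22]
{[3,5]} hit by 5; {[6,11]} hit by 11; {[13,15]} hit by 15; {[16,20],[19,21],[17,22]} hit by 20.
Points: 5, 11, 15, 20 (4 total).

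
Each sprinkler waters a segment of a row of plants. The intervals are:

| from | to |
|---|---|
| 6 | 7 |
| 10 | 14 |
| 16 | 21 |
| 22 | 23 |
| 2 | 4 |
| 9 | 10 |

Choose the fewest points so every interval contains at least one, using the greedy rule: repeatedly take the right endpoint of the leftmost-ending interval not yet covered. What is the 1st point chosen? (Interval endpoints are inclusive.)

4

By right end: [2,4]  [6,7]  [9,10]  [10,14]  [16,21]  [22,23]
[2,4] uncovered → point at 4; [6,7] uncovered → point at 7; [9,10] uncovered → point at 10; [16,21] uncovered → point at 21; [22,23] uncovered → point at 23.
Points: 4, 7, 10, 21, 23 (5 total).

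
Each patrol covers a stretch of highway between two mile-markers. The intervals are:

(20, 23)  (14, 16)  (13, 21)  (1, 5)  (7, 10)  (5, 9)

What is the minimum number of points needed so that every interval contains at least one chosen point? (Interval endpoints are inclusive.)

Process intervals by earliest right end; each time one isn't hit yet, stab at its right endpoint.
By right end: [1,5]  [5,9]  [7,10]  [14,16]  [13,21]  [20,23]
[1,5] uncovered → point at 5; [7,10] uncovered → point at 10; [14,16] uncovered → point at 16; [20,23] uncovered → point at 23.
Points: 5, 10, 16, 23 (4 total).

4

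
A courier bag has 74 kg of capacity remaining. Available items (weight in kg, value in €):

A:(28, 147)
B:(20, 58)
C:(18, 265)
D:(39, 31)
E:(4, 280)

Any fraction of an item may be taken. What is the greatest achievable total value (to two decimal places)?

753.18

Sort by value per unit weight and fill in that order.
Order: E (280/4=70.00) > C (265/18=14.72) > A (147/28=5.25) > B (58/20=2.90) > D (31/39=0.79)
Fill: take E (4 @ 280) → take C (18 @ 265) → take A (28 @ 147) → take B (20 @ 58) → take 4/39 of D → 3.18; 74/74 used.
Total value = 753.18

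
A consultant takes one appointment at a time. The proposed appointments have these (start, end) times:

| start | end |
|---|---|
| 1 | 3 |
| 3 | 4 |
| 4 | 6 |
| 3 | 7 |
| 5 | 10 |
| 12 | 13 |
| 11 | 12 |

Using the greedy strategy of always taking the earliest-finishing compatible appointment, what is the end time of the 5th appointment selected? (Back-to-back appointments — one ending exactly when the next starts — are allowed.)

By end time: (1,3), (3,4), (4,6), (3,7), (5,10), (11,12), (12,13).
Pick (1,3); next start ≥ 3 → (3,4); next start ≥ 4 → (4,6); next start ≥ 6 → (11,12); next start ≥ 12 → (12,13).
Selected: (1,3) (3,4) (4,6) (11,12) (12,13)

13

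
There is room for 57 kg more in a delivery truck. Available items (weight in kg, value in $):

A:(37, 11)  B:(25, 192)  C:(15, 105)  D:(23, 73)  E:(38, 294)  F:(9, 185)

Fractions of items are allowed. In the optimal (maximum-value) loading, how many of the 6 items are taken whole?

2

Ratios (sorted): F 20.56, E 7.74, B 7.68, C 7.00, D 3.17, A 0.30
take F (9 @ 185); take E (38 @ 294); take 10/25 of B → 76.80. Capacity used 57/57.
2 item(s) taken whole; one partial (take 10/25 of B).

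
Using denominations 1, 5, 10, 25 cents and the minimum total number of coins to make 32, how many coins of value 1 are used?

32 = 1×25 + 1×5 + 2×1
Count of 1: 2

2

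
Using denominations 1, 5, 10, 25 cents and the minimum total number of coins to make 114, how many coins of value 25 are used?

4

Greedy: take as many of the largest coin as possible, then repeat with the remainder.
114 = 4×25 + 1×10 + 4×1
Count of 25: 4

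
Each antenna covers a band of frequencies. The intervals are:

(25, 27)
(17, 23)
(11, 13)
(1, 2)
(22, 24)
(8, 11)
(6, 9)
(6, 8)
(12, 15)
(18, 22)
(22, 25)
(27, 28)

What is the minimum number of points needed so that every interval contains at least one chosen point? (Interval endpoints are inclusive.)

By right end: [1,2]  [6,8]  [6,9]  [8,11]  [11,13]  [12,15]  [18,22]  [17,23]  [22,24]  [22,25]  [25,27]  [27,28]
[1,2] uncovered → point at 2; [6,8] uncovered → point at 8; [11,13] uncovered → point at 13; [18,22] uncovered → point at 22; [25,27] uncovered → point at 27.
Points: 2, 8, 13, 22, 27 (5 total).

5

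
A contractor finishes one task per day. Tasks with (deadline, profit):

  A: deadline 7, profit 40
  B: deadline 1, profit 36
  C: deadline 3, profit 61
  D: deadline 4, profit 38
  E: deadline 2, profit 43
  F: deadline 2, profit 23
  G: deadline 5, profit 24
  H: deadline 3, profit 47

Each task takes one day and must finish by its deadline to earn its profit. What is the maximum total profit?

253

Take jobs in profit order; each goes to the latest open slot no later than its deadline.
Profit order: C=61 H=47 E=43 A=40 D=38 B=36 G=24 F=23
Assign: C→slot 3, H→slot 2, E→slot 1, A→slot 7, D→slot 4, B skipped, G→slot 5, F skipped.
Slots: [1:E] [2:H] [3:C] [4:D] [5:G] [7:A]
Profit = 43 + 47 + 61 + 38 + 24 + 40 = 253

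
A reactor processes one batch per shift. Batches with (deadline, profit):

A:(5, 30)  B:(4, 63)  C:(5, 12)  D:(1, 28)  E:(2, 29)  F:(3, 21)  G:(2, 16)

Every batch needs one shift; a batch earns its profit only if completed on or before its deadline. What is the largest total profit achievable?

Take jobs in profit order; each goes to the latest open slot no later than its deadline.
By profit: B(d4,63), A(d5,30), E(d2,29), D(d1,28), F(d3,21), G(d2,16), C(d5,12)
B→slot 4; A→slot 5; E→slot 2; D→slot 1; F→slot 3; G skipped; C skipped.
Profit = 28 + 29 + 21 + 63 + 30 = 171

171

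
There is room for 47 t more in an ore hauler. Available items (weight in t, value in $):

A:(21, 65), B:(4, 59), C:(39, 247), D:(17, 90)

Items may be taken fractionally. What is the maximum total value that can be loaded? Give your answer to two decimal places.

Sort by value per unit weight and fill in that order.
Ratios (sorted): B 14.75, C 6.33, D 5.29, A 3.10
take B (4 @ 59); take C (39 @ 247); take 4/17 of D → 21.18. Capacity used 47/47.
Total value = 327.18

327.18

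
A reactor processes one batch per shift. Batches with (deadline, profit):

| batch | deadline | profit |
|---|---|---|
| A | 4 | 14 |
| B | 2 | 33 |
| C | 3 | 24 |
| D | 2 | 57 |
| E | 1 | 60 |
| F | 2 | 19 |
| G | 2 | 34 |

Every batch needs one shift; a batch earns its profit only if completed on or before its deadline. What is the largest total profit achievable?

155

Take jobs in profit order; each goes to the latest open slot no later than its deadline.
By profit: E(d1,60), D(d2,57), G(d2,34), B(d2,33), C(d3,24), F(d2,19), A(d4,14)
E→slot 1; D→slot 2; G skipped; B skipped; C→slot 3; F skipped; A→slot 4.
Profit = 60 + 57 + 24 + 14 = 155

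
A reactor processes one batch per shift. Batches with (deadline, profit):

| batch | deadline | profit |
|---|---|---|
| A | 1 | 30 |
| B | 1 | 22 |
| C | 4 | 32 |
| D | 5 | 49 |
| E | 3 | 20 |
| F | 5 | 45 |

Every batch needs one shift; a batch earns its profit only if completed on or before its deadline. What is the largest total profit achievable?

176

Take jobs in profit order; each goes to the latest open slot no later than its deadline.
By profit: D(d5,49), F(d5,45), C(d4,32), A(d1,30), B(d1,22), E(d3,20)
D→slot 5; F→slot 4; C→slot 3; A→slot 1; B skipped; E→slot 2.
Profit = 30 + 20 + 32 + 45 + 49 = 176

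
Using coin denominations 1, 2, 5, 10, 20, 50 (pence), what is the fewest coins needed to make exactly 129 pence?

6

129 = 2×50 + 1×20 + 1×5 + 2×2
Total coins = 2 + 1 + 1 + 2 = 6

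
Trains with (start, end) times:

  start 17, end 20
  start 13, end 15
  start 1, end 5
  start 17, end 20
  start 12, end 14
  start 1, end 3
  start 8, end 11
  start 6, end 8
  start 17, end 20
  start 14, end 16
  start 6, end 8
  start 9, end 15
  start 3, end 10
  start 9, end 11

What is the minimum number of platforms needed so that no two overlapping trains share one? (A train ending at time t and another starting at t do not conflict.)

4

starts: [1, 1, 3, 6, 6, 8, 9, 9, 12, 13, 14, 17, 17, 17]
ends:   [3, 5, 8, 8, 10, 11, 11, 14, 15, 15, 16, 20, 20, 20]
s1→1 s1→2 e3→1 s3→2 e5→1 s6→2 s6→3 e8→2 e8→1 s8→2 s9→3 s9→4  — peak 4.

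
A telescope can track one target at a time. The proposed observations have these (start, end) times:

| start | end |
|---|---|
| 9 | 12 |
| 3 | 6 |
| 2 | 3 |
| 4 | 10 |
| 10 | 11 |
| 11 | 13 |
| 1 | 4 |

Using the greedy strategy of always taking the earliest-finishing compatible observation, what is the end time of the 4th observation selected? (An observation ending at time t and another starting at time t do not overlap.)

By end time: (2,3), (1,4), (3,6), (4,10), (10,11), (9,12), (11,13).
Pick (2,3); next start ≥ 3 → (3,6); next start ≥ 6 → (10,11); next start ≥ 11 → (11,13).
Selected: (2,3) (3,6) (10,11) (11,13)

13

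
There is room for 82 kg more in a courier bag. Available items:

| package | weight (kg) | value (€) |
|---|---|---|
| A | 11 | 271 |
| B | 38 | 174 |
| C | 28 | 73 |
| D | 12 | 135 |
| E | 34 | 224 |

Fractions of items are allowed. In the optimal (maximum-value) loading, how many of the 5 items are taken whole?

Greedy by value/weight ratio, highest first.
Ratios (sorted): A 24.64, D 11.25, E 6.59, B 4.58, C 2.61
take A (11 @ 271); take D (12 @ 135); take E (34 @ 224); take 25/38 of B → 114.47. Capacity used 82/82.
3 item(s) taken whole; one partial (take 25/38 of B).

3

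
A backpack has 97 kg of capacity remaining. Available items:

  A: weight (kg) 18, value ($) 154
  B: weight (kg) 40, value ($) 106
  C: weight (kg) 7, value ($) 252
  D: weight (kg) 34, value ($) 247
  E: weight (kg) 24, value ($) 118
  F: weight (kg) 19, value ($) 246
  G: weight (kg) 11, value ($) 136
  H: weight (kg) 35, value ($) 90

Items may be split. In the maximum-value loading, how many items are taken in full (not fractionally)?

5

Ratios (sorted): C 36.00, F 12.95, G 12.36, A 8.56, D 7.26, E 4.92, B 2.65, H 2.57
take C (7 @ 252); take F (19 @ 246); take G (11 @ 136); take A (18 @ 154); take D (34 @ 247); take 8/24 of E → 39.33. Capacity used 97/97.
5 item(s) taken whole; one partial (take 8/24 of E).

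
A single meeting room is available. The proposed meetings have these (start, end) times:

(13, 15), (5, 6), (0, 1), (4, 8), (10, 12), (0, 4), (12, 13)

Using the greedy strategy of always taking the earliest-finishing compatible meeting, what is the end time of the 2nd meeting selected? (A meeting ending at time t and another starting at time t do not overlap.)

Sorted by end: (0,1)  (0,4)  (5,6)  (4,8)  (10,12)  (12,13)  (13,15)
take (0,1); take (5,6); take (10,12); take (12,13); take (13,15).
Selected: (0,1) (5,6) (10,12) (12,13) (13,15)

6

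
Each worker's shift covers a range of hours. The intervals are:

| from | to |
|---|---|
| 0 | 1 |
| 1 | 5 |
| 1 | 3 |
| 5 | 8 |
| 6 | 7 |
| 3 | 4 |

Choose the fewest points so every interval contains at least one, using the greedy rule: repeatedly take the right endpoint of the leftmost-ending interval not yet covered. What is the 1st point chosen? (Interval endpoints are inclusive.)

1

Sort by right endpoint; whenever an interval is uncovered, place a point at its right end.
Sorted: [0,1] [1,3] [3,4] [1,5] [6,7] [5,8]
{[0,1],[1,3]} hit by 1; {[3,4],[1,5]} hit by 4; {[6,7],[5,8]} hit by 7.
Points: 1, 4, 7 (3 total).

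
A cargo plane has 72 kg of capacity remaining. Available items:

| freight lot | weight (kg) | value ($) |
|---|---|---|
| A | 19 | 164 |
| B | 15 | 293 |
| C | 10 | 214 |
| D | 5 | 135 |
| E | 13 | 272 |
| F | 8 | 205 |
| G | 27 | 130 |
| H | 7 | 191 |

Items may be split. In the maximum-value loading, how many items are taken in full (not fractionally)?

Sort by value per unit weight and fill in that order.
Ratios (sorted): H 27.29, D 27.00, F 25.62, C 21.40, E 20.92, B 19.53, A 8.63, G 4.81
take H (7 @ 191); take D (5 @ 135); take F (8 @ 205); take C (10 @ 214); take E (13 @ 272); take B (15 @ 293); take 14/19 of A → 120.84. Capacity used 72/72.
6 item(s) taken whole; one partial (take 14/19 of A).

6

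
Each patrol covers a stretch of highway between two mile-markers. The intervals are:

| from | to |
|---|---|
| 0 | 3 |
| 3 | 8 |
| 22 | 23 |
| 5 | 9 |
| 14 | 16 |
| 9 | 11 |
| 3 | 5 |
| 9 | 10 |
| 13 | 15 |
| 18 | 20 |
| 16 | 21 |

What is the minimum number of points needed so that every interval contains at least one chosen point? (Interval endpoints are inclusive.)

5

Sort by right endpoint; whenever an interval is uncovered, place a point at its right end.
Sorted: [0,3] [3,5] [3,8] [5,9] [9,10] [9,11] [13,15] [14,16] [18,20] [16,21] [22,23]
{[0,3],[3,5],[3,8]} hit by 3; {[5,9],[9,10],[9,11]} hit by 9; {[13,15],[14,16]} hit by 15; {[18,20],[16,21]} hit by 20; {[22,23]} hit by 23.
Points: 3, 9, 15, 20, 23 (5 total).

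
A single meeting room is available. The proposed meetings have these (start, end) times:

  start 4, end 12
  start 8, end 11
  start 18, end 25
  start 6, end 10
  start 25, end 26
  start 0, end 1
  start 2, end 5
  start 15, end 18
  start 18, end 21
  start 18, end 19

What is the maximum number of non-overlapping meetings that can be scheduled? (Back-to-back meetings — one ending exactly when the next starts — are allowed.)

6

By end time: (0,1), (2,5), (6,10), (8,11), (4,12), (15,18), (18,19), (18,21), (18,25), (25,26).
Pick (0,1); next start ≥ 1 → (2,5); next start ≥ 5 → (6,10); next start ≥ 10 → (15,18); next start ≥ 18 → (18,19); next start ≥ 19 → (25,26).
Selected 6 meetings.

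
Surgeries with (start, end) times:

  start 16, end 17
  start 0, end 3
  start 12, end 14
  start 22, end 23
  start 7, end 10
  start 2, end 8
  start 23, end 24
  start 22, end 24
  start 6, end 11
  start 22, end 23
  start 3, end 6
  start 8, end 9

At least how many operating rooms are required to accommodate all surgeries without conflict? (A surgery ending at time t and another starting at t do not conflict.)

3

The answer is the maximum number of intervals overlapping at any instant.
Events (time:±→running): 0:+→1 2:+→2 3:-→1 3:+→2 6:-→1 6:+→2 7:+→3 … peak 3.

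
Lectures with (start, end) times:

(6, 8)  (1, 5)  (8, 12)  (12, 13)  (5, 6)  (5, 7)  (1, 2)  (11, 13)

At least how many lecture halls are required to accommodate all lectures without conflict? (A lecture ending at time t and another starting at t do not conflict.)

The answer is the maximum number of intervals overlapping at any instant.
Events (time:±→running): 1:+→1 1:+→2 … peak 2.

2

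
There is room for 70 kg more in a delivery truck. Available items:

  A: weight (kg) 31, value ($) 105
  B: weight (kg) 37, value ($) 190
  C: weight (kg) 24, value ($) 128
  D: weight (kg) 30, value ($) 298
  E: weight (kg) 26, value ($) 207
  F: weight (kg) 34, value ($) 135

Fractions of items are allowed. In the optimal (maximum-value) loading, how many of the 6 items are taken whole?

2

Ratios (sorted): D 9.93, E 7.96, C 5.33, B 5.14, F 3.97, A 3.39
take D (30 @ 298); take E (26 @ 207); take 14/24 of C → 74.67. Capacity used 70/70.
2 item(s) taken whole; one partial (take 14/24 of C).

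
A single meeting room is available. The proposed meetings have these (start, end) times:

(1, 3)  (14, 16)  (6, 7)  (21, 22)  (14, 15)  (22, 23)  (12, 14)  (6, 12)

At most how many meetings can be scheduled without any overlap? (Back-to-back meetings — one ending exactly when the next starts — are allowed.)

6

Order by finish time; keep every interval that doesn't clash with the previous kept one.
Sorted by end: (1,3)  (6,7)  (6,12)  (12,14)  (14,15)  (14,16)  (21,22)  (22,23)
take (1,3); take (6,7); skip (6,12); take (12,14); take (14,15); skip (14,16); take (21,22); take (22,23).
Selected 6 meetings.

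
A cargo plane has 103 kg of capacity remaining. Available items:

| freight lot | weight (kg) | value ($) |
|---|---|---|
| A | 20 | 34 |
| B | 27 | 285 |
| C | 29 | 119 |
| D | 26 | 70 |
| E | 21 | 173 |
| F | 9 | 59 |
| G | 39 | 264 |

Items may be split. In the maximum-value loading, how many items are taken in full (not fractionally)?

Sort by value per unit weight and fill in that order.
Ratios (sorted): B 10.56, E 8.24, G 6.77, F 6.56, C 4.10, D 2.69, A 1.70
take B (27 @ 285); take E (21 @ 173); take G (39 @ 264); take F (9 @ 59); take 7/29 of C → 28.72. Capacity used 103/103.
4 item(s) taken whole; one partial (take 7/29 of C).

4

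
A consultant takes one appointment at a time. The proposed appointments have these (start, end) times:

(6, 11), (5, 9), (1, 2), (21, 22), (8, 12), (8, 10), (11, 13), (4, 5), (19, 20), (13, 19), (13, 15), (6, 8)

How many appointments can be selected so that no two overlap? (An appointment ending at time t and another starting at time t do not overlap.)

Greedy by earliest finish: after sorting by end time, pick each interval compatible with the last pick.
Sorted by end: (1,2)  (4,5)  (6,8)  (5,9)  (8,10)  (6,11)  (8,12)  (11,13)  (13,15)  (13,19)  (19,20)  (21,22)
take (1,2); take (4,5); take (6,8); take (8,10); skip (8,12); take (11,13); take (13,15); take (19,20); take (21,22).
Selected 8 appointments.

8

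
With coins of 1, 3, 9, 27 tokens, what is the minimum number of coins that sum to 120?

120 − 4×27→12 − 1×9→3 − 1×3→0
Total coins = 4 + 1 + 1 = 6

6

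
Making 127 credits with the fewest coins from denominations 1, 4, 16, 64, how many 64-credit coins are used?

1

127 = 1×64 + 3×16 + 3×4 + 3×1
Count of 64: 1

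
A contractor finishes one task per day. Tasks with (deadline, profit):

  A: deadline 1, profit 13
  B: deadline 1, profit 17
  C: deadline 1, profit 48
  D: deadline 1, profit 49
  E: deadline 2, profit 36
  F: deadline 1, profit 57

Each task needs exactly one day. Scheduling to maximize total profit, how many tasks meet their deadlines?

2

Take jobs in profit order; each goes to the latest open slot no later than its deadline.
Profit order: F=57 D=49 C=48 E=36 B=17 A=13
Assign: F→slot 1, D skipped, C skipped, E→slot 2, B skipped, A skipped.
Slots: [1:F] [2:E]
2 of 6 scheduled.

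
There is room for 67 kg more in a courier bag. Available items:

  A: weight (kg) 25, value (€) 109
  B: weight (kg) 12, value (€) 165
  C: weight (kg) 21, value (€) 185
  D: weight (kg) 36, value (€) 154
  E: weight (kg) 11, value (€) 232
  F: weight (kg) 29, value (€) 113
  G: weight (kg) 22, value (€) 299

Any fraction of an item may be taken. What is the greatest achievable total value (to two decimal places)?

885.36

Sort by value per unit weight and fill in that order.
Order: E (232/11=21.09) > B (165/12=13.75) > G (299/22=13.59) > C (185/21=8.81) > A (109/25=4.36) > D (154/36=4.28) > F (113/29=3.90)
Fill: take E (11 @ 232) → take B (12 @ 165) → take G (22 @ 299) → take C (21 @ 185) → take 1/25 of A → 4.36; 67/67 used.
Total value = 885.36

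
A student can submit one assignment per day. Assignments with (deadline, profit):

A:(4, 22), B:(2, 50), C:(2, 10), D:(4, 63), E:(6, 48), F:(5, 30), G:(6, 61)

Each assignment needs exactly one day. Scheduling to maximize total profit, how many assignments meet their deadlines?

6

By profit: D(d4,63), G(d6,61), B(d2,50), E(d6,48), F(d5,30), A(d4,22), C(d2,10)
D→slot 4; G→slot 6; B→slot 2; E→slot 5; F→slot 3; A→slot 1; C skipped.
6 of 7 scheduled.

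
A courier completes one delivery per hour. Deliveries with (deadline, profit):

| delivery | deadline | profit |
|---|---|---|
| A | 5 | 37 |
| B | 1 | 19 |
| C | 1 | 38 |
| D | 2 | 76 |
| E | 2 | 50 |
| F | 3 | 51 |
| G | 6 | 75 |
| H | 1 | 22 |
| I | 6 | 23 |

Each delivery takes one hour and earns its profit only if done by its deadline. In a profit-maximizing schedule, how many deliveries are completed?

6

Sort by profit descending; place each in the latest free slot ≤ its deadline.
Profit order: D=76 G=75 F=51 E=50 C=38 A=37 I=23 H=22 B=19
Assign: D→slot 2, G→slot 6, F→slot 3, E→slot 1, C skipped, A→slot 5, I→slot 4, H skipped, B skipped.
Slots: [1:E] [2:D] [3:F] [4:I] [5:A] [6:G]
6 of 9 scheduled.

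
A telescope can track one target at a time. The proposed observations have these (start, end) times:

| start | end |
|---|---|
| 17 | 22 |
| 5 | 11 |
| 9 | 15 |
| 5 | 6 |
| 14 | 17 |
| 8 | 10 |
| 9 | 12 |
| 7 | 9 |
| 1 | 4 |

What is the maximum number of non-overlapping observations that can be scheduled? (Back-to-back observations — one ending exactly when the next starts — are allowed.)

6

Order by finish time; keep every interval that doesn't clash with the previous kept one.
By end time: (1,4), (5,6), (7,9), (8,10), (5,11), (9,12), (9,15), (14,17), (17,22).
Pick (1,4); next start ≥ 4 → (5,6); next start ≥ 6 → (7,9); next start ≥ 9 → (9,12); next start ≥ 12 → (14,17); next start ≥ 17 → (17,22).
Selected 6 observations.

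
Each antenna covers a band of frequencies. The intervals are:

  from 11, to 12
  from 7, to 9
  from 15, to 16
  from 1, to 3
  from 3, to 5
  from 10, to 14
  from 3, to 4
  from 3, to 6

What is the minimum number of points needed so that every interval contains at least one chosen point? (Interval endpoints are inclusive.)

Sort by right endpoint; whenever an interval is uncovered, place a point at its right end.
By right end: [1,3]  [3,4]  [3,5]  [3,6]  [7,9]  [11,12]  [10,14]  [15,16]
[1,3] uncovered → point at 3; [7,9] uncovered → point at 9; [11,12] uncovered → point at 12; [15,16] uncovered → point at 16.
Points: 3, 9, 12, 16 (4 total).

4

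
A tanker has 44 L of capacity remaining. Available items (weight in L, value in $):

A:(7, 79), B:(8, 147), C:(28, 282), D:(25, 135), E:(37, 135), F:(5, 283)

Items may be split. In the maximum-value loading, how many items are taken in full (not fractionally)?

Greedy by value/weight ratio, highest first.
Order: F (283/5=56.60) > B (147/8=18.38) > A (79/7=11.29) > C (282/28=10.07) > D (135/25=5.40) > E (135/37=3.65)
Fill: take F (5 @ 283) → take B (8 @ 147) → take A (7 @ 79) → take 24/28 of C → 241.71; 44/44 used.
3 item(s) taken whole; one partial (take 24/28 of C).

3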